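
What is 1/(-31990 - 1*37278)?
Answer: -1/69268 ≈ -1.4437e-5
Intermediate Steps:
1/(-31990 - 1*37278) = 1/(-31990 - 37278) = 1/(-69268) = -1/69268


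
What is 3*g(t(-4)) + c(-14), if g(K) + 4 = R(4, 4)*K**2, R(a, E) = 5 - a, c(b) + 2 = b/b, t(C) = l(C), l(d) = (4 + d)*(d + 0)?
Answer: -13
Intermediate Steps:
l(d) = d*(4 + d) (l(d) = (4 + d)*d = d*(4 + d))
t(C) = C*(4 + C)
c(b) = -1 (c(b) = -2 + b/b = -2 + 1 = -1)
g(K) = -4 + K**2 (g(K) = -4 + (5 - 1*4)*K**2 = -4 + (5 - 4)*K**2 = -4 + 1*K**2 = -4 + K**2)
3*g(t(-4)) + c(-14) = 3*(-4 + (-4*(4 - 4))**2) - 1 = 3*(-4 + (-4*0)**2) - 1 = 3*(-4 + 0**2) - 1 = 3*(-4 + 0) - 1 = 3*(-4) - 1 = -12 - 1 = -13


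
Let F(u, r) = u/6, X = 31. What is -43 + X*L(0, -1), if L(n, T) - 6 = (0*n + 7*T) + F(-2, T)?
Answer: -253/3 ≈ -84.333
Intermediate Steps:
F(u, r) = u/6 (F(u, r) = u*(⅙) = u/6)
L(n, T) = 17/3 + 7*T (L(n, T) = 6 + ((0*n + 7*T) + (⅙)*(-2)) = 6 + ((0 + 7*T) - ⅓) = 6 + (7*T - ⅓) = 6 + (-⅓ + 7*T) = 17/3 + 7*T)
-43 + X*L(0, -1) = -43 + 31*(17/3 + 7*(-1)) = -43 + 31*(17/3 - 7) = -43 + 31*(-4/3) = -43 - 124/3 = -253/3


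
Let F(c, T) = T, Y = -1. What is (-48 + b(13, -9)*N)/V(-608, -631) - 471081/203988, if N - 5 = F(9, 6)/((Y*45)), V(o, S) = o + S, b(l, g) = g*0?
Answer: -63764215/28082348 ≈ -2.2706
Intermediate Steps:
b(l, g) = 0
V(o, S) = S + o
N = 73/15 (N = 5 + 6/((-1*45)) = 5 + 6/(-45) = 5 + 6*(-1/45) = 5 - 2/15 = 73/15 ≈ 4.8667)
(-48 + b(13, -9)*N)/V(-608, -631) - 471081/203988 = (-48 + 0*(73/15))/(-631 - 608) - 471081/203988 = (-48 + 0)/(-1239) - 471081*1/203988 = -48*(-1/1239) - 157027/67996 = 16/413 - 157027/67996 = -63764215/28082348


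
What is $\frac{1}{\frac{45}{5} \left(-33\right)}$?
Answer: $- \frac{1}{297} \approx -0.003367$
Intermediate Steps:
$\frac{1}{\frac{45}{5} \left(-33\right)} = \frac{1}{45 \cdot \frac{1}{5} \left(-33\right)} = \frac{1}{9 \left(-33\right)} = \frac{1}{-297} = - \frac{1}{297}$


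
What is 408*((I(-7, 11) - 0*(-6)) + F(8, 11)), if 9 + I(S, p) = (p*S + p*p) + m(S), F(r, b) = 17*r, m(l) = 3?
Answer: 70992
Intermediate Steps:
I(S, p) = -6 + p² + S*p (I(S, p) = -9 + ((p*S + p*p) + 3) = -9 + ((S*p + p²) + 3) = -9 + ((p² + S*p) + 3) = -9 + (3 + p² + S*p) = -6 + p² + S*p)
408*((I(-7, 11) - 0*(-6)) + F(8, 11)) = 408*(((-6 + 11² - 7*11) - 0*(-6)) + 17*8) = 408*(((-6 + 121 - 77) - 1*0) + 136) = 408*((38 + 0) + 136) = 408*(38 + 136) = 408*174 = 70992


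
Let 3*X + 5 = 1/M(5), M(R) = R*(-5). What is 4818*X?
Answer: -202356/25 ≈ -8094.2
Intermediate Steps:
M(R) = -5*R
X = -42/25 (X = -5/3 + 1/(3*((-5*5))) = -5/3 + (⅓)/(-25) = -5/3 + (⅓)*(-1/25) = -5/3 - 1/75 = -42/25 ≈ -1.6800)
4818*X = 4818*(-42/25) = -202356/25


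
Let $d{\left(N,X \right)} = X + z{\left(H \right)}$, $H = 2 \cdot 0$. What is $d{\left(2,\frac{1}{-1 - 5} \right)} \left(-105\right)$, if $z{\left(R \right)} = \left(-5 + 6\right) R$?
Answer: $\frac{35}{2} \approx 17.5$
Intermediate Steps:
$H = 0$
$z{\left(R \right)} = R$ ($z{\left(R \right)} = 1 R = R$)
$d{\left(N,X \right)} = X$ ($d{\left(N,X \right)} = X + 0 = X$)
$d{\left(2,\frac{1}{-1 - 5} \right)} \left(-105\right) = \frac{1}{-1 - 5} \left(-105\right) = \frac{1}{-6} \left(-105\right) = \left(- \frac{1}{6}\right) \left(-105\right) = \frac{35}{2}$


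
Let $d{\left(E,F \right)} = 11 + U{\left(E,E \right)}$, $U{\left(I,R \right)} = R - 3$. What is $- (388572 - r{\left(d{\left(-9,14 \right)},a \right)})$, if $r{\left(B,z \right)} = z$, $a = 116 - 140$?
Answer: $-388596$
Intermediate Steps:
$U{\left(I,R \right)} = -3 + R$
$a = -24$
$d{\left(E,F \right)} = 8 + E$ ($d{\left(E,F \right)} = 11 + \left(-3 + E\right) = 8 + E$)
$- (388572 - r{\left(d{\left(-9,14 \right)},a \right)}) = - (388572 - -24) = - (388572 + 24) = \left(-1\right) 388596 = -388596$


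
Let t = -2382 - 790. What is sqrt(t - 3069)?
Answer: 79*I ≈ 79.0*I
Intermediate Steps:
t = -3172
sqrt(t - 3069) = sqrt(-3172 - 3069) = sqrt(-6241) = 79*I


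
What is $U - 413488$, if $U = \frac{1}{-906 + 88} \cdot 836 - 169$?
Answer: $- \frac{169186131}{409} \approx -4.1366 \cdot 10^{5}$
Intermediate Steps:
$U = - \frac{69539}{409}$ ($U = \frac{1}{-818} \cdot 836 - 169 = \left(- \frac{1}{818}\right) 836 - 169 = - \frac{418}{409} - 169 = - \frac{69539}{409} \approx -170.02$)
$U - 413488 = - \frac{69539}{409} - 413488 = - \frac{169186131}{409}$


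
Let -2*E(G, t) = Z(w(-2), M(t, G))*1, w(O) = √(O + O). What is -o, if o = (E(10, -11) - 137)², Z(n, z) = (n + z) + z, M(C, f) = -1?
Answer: -(136 + I)² ≈ -18495.0 - 272.0*I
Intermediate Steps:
w(O) = √2*√O (w(O) = √(2*O) = √2*√O)
Z(n, z) = n + 2*z
E(G, t) = 1 - I (E(G, t) = -(√2*√(-2) + 2*(-1))/2 = -(√2*(I*√2) - 2)/2 = -(2*I - 2)/2 = -(-2 + 2*I)/2 = 1 - I)
o = (-136 - I)² (o = ((1 - I) - 137)² = (-136 - I)² ≈ 18495.0 + 272.0*I)
-o = -(136 + I)²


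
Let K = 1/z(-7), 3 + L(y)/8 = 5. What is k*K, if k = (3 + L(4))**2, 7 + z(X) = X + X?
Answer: -361/21 ≈ -17.190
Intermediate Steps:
L(y) = 16 (L(y) = -24 + 8*5 = -24 + 40 = 16)
z(X) = -7 + 2*X (z(X) = -7 + (X + X) = -7 + 2*X)
K = -1/21 (K = 1/(-7 + 2*(-7)) = 1/(-7 - 14) = 1/(-21) = -1/21 ≈ -0.047619)
k = 361 (k = (3 + 16)**2 = 19**2 = 361)
k*K = 361*(-1/21) = -361/21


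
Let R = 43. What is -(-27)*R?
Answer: 1161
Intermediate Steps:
-(-27)*R = -(-27)*43 = -3*(-387) = 1161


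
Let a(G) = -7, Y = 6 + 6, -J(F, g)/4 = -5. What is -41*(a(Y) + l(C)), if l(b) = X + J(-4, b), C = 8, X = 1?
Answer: -574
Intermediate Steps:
J(F, g) = 20 (J(F, g) = -4*(-5) = 20)
Y = 12
l(b) = 21 (l(b) = 1 + 20 = 21)
-41*(a(Y) + l(C)) = -41*(-7 + 21) = -41*14 = -574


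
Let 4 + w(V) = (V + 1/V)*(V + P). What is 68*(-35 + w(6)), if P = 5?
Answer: 5882/3 ≈ 1960.7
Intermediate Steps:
w(V) = -4 + (5 + V)*(V + 1/V) (w(V) = -4 + (V + 1/V)*(V + 5) = -4 + (V + 1/V)*(5 + V) = -4 + (5 + V)*(V + 1/V))
68*(-35 + w(6)) = 68*(-35 + (-3 + 6**2 + 5*6 + 5/6)) = 68*(-35 + (-3 + 36 + 30 + 5*(1/6))) = 68*(-35 + (-3 + 36 + 30 + 5/6)) = 68*(-35 + 383/6) = 68*(173/6) = 5882/3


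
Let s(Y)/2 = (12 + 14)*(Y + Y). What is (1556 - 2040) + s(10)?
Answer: 556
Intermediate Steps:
s(Y) = 104*Y (s(Y) = 2*((12 + 14)*(Y + Y)) = 2*(26*(2*Y)) = 2*(52*Y) = 104*Y)
(1556 - 2040) + s(10) = (1556 - 2040) + 104*10 = -484 + 1040 = 556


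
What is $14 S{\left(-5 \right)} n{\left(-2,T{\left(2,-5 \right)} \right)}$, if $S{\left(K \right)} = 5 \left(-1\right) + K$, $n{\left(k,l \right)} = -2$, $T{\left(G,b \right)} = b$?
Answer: $280$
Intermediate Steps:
$S{\left(K \right)} = -5 + K$
$14 S{\left(-5 \right)} n{\left(-2,T{\left(2,-5 \right)} \right)} = 14 \left(-5 - 5\right) \left(-2\right) = 14 \left(-10\right) \left(-2\right) = \left(-140\right) \left(-2\right) = 280$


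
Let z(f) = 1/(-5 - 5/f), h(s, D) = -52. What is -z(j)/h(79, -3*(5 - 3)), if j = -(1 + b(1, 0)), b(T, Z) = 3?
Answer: -1/195 ≈ -0.0051282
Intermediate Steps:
j = -4 (j = -(1 + 3) = -1*4 = -4)
-z(j)/h(79, -3*(5 - 3)) = -(-1*(-4)/(5 + 5*(-4)))/(-52) = -(-1*(-4)/(5 - 20))*(-1)/52 = -(-1*(-4)/(-15))*(-1)/52 = -(-1*(-4)*(-1/15))*(-1)/52 = -(-4)*(-1)/(15*52) = -1*1/195 = -1/195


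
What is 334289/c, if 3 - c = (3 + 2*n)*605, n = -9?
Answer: 334289/9078 ≈ 36.824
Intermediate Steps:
c = 9078 (c = 3 - (3 + 2*(-9))*605 = 3 - (3 - 18)*605 = 3 - (-15)*605 = 3 - 1*(-9075) = 3 + 9075 = 9078)
334289/c = 334289/9078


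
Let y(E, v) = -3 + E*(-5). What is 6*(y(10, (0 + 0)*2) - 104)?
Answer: -942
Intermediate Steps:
y(E, v) = -3 - 5*E
6*(y(10, (0 + 0)*2) - 104) = 6*((-3 - 5*10) - 104) = 6*((-3 - 50) - 104) = 6*(-53 - 104) = 6*(-157) = -942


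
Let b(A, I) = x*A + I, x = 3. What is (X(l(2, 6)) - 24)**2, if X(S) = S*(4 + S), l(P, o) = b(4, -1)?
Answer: 19881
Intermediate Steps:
b(A, I) = I + 3*A (b(A, I) = 3*A + I = I + 3*A)
l(P, o) = 11 (l(P, o) = -1 + 3*4 = -1 + 12 = 11)
(X(l(2, 6)) - 24)**2 = (11*(4 + 11) - 24)**2 = (11*15 - 24)**2 = (165 - 24)**2 = 141**2 = 19881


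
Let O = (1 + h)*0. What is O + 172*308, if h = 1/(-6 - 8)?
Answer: 52976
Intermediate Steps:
h = -1/14 (h = 1/(-14) = -1/14 ≈ -0.071429)
O = 0 (O = (1 - 1/14)*0 = (13/14)*0 = 0)
O + 172*308 = 0 + 172*308 = 0 + 52976 = 52976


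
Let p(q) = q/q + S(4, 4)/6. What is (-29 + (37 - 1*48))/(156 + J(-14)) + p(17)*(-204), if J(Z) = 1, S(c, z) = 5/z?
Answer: -77481/314 ≈ -246.75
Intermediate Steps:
p(q) = 29/24 (p(q) = q/q + (5/4)/6 = 1 + (5*(¼))*(⅙) = 1 + (5/4)*(⅙) = 1 + 5/24 = 29/24)
(-29 + (37 - 1*48))/(156 + J(-14)) + p(17)*(-204) = (-29 + (37 - 1*48))/(156 + 1) + (29/24)*(-204) = (-29 + (37 - 48))/157 - 493/2 = (-29 - 11)*(1/157) - 493/2 = -40*1/157 - 493/2 = -40/157 - 493/2 = -77481/314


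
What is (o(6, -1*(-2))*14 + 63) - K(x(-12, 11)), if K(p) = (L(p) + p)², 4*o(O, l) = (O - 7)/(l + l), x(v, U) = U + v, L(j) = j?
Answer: 465/8 ≈ 58.125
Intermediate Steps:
o(O, l) = (-7 + O)/(8*l) (o(O, l) = ((O - 7)/(l + l))/4 = ((-7 + O)/((2*l)))/4 = ((-7 + O)*(1/(2*l)))/4 = ((-7 + O)/(2*l))/4 = (-7 + O)/(8*l))
K(p) = 4*p² (K(p) = (p + p)² = (2*p)² = 4*p²)
(o(6, -1*(-2))*14 + 63) - K(x(-12, 11)) = (((-7 + 6)/(8*((-1*(-2)))))*14 + 63) - 4*(11 - 12)² = (((⅛)*(-1)/2)*14 + 63) - 4*(-1)² = (((⅛)*(½)*(-1))*14 + 63) - 4 = (-1/16*14 + 63) - 1*4 = (-7/8 + 63) - 4 = 497/8 - 4 = 465/8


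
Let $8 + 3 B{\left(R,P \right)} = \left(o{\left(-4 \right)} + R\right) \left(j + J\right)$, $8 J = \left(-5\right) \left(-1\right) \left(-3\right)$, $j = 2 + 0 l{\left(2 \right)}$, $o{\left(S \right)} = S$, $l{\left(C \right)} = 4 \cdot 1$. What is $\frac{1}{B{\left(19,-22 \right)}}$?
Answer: $- \frac{24}{49} \approx -0.4898$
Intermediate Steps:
$l{\left(C \right)} = 4$
$j = 2$ ($j = 2 + 0 \cdot 4 = 2 + 0 = 2$)
$J = - \frac{15}{8}$ ($J = \frac{\left(-5\right) \left(-1\right) \left(-3\right)}{8} = \frac{5 \left(-3\right)}{8} = \frac{1}{8} \left(-15\right) = - \frac{15}{8} \approx -1.875$)
$B{\left(R,P \right)} = - \frac{17}{6} + \frac{R}{24}$ ($B{\left(R,P \right)} = - \frac{8}{3} + \frac{\left(-4 + R\right) \left(2 - \frac{15}{8}\right)}{3} = - \frac{8}{3} + \frac{\left(-4 + R\right) \frac{1}{8}}{3} = - \frac{8}{3} + \frac{- \frac{1}{2} + \frac{R}{8}}{3} = - \frac{8}{3} + \left(- \frac{1}{6} + \frac{R}{24}\right) = - \frac{17}{6} + \frac{R}{24}$)
$\frac{1}{B{\left(19,-22 \right)}} = \frac{1}{- \frac{17}{6} + \frac{1}{24} \cdot 19} = \frac{1}{- \frac{17}{6} + \frac{19}{24}} = \frac{1}{- \frac{49}{24}} = - \frac{24}{49}$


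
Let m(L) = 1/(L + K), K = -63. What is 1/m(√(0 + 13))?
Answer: -63 + √13 ≈ -59.394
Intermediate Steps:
m(L) = 1/(-63 + L) (m(L) = 1/(L - 63) = 1/(-63 + L))
1/m(√(0 + 13)) = 1/(1/(-63 + √(0 + 13))) = 1/(1/(-63 + √13)) = -63 + √13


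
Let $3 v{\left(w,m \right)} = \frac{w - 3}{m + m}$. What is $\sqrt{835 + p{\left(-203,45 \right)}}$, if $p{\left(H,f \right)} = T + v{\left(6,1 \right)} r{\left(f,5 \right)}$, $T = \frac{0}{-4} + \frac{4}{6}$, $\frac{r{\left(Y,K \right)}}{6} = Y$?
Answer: $\frac{4 \sqrt{546}}{3} \approx 31.156$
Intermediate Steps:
$r{\left(Y,K \right)} = 6 Y$
$v{\left(w,m \right)} = \frac{-3 + w}{6 m}$ ($v{\left(w,m \right)} = \frac{\left(w - 3\right) \frac{1}{m + m}}{3} = \frac{\left(-3 + w\right) \frac{1}{2 m}}{3} = \frac{\frac{1}{2} \frac{1}{m} \left(-3 + w\right)}{3} = \frac{-3 + w}{6 m}$)
$T = \frac{2}{3}$ ($T = 0 \left(- \frac{1}{4}\right) + 4 \cdot \frac{1}{6} = 0 + \frac{2}{3} = \frac{2}{3} \approx 0.66667$)
$p{\left(H,f \right)} = \frac{2}{3} + 3 f$ ($p{\left(H,f \right)} = \frac{2}{3} + \frac{-3 + 6}{6 \cdot 1} \cdot 6 f = \frac{2}{3} + \frac{1}{6} \cdot 1 \cdot 3 \cdot 6 f = \frac{2}{3} + \frac{6 f}{2} = \frac{2}{3} + 3 f$)
$\sqrt{835 + p{\left(-203,45 \right)}} = \sqrt{835 + \left(\frac{2}{3} + 3 \cdot 45\right)} = \sqrt{835 + \left(\frac{2}{3} + 135\right)} = \sqrt{835 + \frac{407}{3}} = \sqrt{\frac{2912}{3}} = \frac{4 \sqrt{546}}{3}$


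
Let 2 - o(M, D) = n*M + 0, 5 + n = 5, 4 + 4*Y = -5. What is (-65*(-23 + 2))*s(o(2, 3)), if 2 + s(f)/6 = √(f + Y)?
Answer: -16380 + 4095*I ≈ -16380.0 + 4095.0*I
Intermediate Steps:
Y = -9/4 (Y = -1 + (¼)*(-5) = -1 - 5/4 = -9/4 ≈ -2.2500)
n = 0 (n = -5 + 5 = 0)
o(M, D) = 2 (o(M, D) = 2 - (0*M + 0) = 2 - (0 + 0) = 2 - 1*0 = 2 + 0 = 2)
s(f) = -12 + 6*√(-9/4 + f) (s(f) = -12 + 6*√(f - 9/4) = -12 + 6*√(-9/4 + f))
(-65*(-23 + 2))*s(o(2, 3)) = (-65*(-23 + 2))*(-12 + 3*√(-9 + 4*2)) = (-65*(-21))*(-12 + 3*√(-9 + 8)) = 1365*(-12 + 3*√(-1)) = 1365*(-12 + 3*I) = -16380 + 4095*I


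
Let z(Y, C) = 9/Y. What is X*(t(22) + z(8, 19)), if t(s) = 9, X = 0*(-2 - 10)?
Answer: 0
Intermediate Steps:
X = 0 (X = 0*(-12) = 0)
X*(t(22) + z(8, 19)) = 0*(9 + 9/8) = 0*(81/8) = 0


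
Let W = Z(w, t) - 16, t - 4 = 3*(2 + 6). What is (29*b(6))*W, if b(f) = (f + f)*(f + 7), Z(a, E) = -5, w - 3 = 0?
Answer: -95004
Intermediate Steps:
w = 3 (w = 3 + 0 = 3)
t = 28 (t = 4 + 3*(2 + 6) = 4 + 3*8 = 4 + 24 = 28)
b(f) = 2*f*(7 + f) (b(f) = (2*f)*(7 + f) = 2*f*(7 + f))
W = -21 (W = -5 - 16 = -21)
(29*b(6))*W = (29*(2*6*(7 + 6)))*(-21) = (29*(2*6*13))*(-21) = (29*156)*(-21) = 4524*(-21) = -95004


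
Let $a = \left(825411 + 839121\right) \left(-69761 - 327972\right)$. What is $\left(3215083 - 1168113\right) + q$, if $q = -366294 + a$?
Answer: $-662037625280$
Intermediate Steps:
$a = -662039305956$ ($a = 1664532 \left(-397733\right) = -662039305956$)
$q = -662039672250$ ($q = -366294 - 662039305956 = -662039672250$)
$\left(3215083 - 1168113\right) + q = \left(3215083 - 1168113\right) - 662039672250 = 2046970 - 662039672250 = -662037625280$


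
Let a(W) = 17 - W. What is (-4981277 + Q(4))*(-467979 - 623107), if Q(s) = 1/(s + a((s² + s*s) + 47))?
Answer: 157615046853381/29 ≈ 5.4350e+12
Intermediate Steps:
Q(s) = 1/(-30 + s - 2*s²) (Q(s) = 1/(s + (17 - ((s² + s*s) + 47))) = 1/(s + (17 - ((s² + s²) + 47))) = 1/(s + (17 - (2*s² + 47))) = 1/(s + (17 - (47 + 2*s²))) = 1/(s + (17 + (-47 - 2*s²))) = 1/(s + (-30 - 2*s²)) = 1/(-30 + s - 2*s²))
(-4981277 + Q(4))*(-467979 - 623107) = (-4981277 - 1/(30 - 1*4 + 2*4²))*(-467979 - 623107) = (-4981277 - 1/(30 - 4 + 2*16))*(-1091086) = (-4981277 - 1/(30 - 4 + 32))*(-1091086) = (-4981277 - 1/58)*(-1091086) = -288914067/58*(-1091086) = 157615046853381/29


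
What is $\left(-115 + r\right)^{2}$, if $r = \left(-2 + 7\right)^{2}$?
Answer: $8100$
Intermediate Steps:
$r = 25$ ($r = 5^{2} = 25$)
$\left(-115 + r\right)^{2} = \left(-115 + 25\right)^{2} = \left(-90\right)^{2} = 8100$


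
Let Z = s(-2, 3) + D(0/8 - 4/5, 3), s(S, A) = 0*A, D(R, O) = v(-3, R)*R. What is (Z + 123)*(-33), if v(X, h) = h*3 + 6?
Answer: -99099/25 ≈ -3964.0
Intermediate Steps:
v(X, h) = 6 + 3*h (v(X, h) = 3*h + 6 = 6 + 3*h)
D(R, O) = R*(6 + 3*R) (D(R, O) = (6 + 3*R)*R = R*(6 + 3*R))
s(S, A) = 0
Z = -72/25 (Z = 0 + 3*(0/8 - 4/5)*(2 + (0/8 - 4/5)) = 0 + 3*(0*(1/8) - 4*1/5)*(2 + (0*(1/8) - 4*1/5)) = 0 + 3*(0 - 4/5)*(2 + (0 - 4/5)) = 0 + 3*(-4/5)*(2 - 4/5) = 0 + 3*(-4/5)*(6/5) = 0 - 72/25 = -72/25 ≈ -2.8800)
(Z + 123)*(-33) = (-72/25 + 123)*(-33) = (3003/25)*(-33) = -99099/25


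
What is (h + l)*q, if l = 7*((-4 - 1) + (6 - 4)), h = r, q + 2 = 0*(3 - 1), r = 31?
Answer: -20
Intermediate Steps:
q = -2 (q = -2 + 0*(3 - 1) = -2 + 0*2 = -2 + 0 = -2)
h = 31
l = -21 (l = 7*(-5 + 2) = 7*(-3) = -21)
(h + l)*q = (31 - 21)*(-2) = 10*(-2) = -20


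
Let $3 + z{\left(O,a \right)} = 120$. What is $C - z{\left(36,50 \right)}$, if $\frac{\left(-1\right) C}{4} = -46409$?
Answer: $185519$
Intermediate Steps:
$C = 185636$ ($C = \left(-4\right) \left(-46409\right) = 185636$)
$z{\left(O,a \right)} = 117$ ($z{\left(O,a \right)} = -3 + 120 = 117$)
$C - z{\left(36,50 \right)} = 185636 - 117 = 185519$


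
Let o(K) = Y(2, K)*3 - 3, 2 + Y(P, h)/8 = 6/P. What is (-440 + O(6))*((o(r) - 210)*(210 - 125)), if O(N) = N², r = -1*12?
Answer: 6490260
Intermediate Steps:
r = -12
Y(P, h) = -16 + 48/P (Y(P, h) = -16 + 8*(6/P) = -16 + 48/P)
o(K) = 21 (o(K) = (-16 + 48/2)*3 - 3 = (-16 + 48*(½))*3 - 3 = (-16 + 24)*3 - 3 = 8*3 - 3 = 24 - 3 = 21)
(-440 + O(6))*((o(r) - 210)*(210 - 125)) = (-440 + 6²)*((21 - 210)*(210 - 125)) = (-440 + 36)*(-189*85) = -404*(-16065) = 6490260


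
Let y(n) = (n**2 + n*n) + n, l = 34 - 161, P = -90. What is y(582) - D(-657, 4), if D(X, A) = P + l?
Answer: 678247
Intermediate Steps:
l = -127
y(n) = n + 2*n**2 (y(n) = (n**2 + n**2) + n = 2*n**2 + n = n + 2*n**2)
D(X, A) = -217 (D(X, A) = -90 - 127 = -217)
y(582) - D(-657, 4) = 582*(1 + 2*582) - 1*(-217) = 582*(1 + 1164) + 217 = 582*1165 + 217 = 678030 + 217 = 678247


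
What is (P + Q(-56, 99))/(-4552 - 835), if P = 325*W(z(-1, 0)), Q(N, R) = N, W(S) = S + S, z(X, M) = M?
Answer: 56/5387 ≈ 0.010395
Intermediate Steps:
W(S) = 2*S
P = 0 (P = 325*(2*0) = 325*0 = 0)
(P + Q(-56, 99))/(-4552 - 835) = (0 - 56)/(-4552 - 835) = -56/(-5387) = -56*(-1/5387) = 56/5387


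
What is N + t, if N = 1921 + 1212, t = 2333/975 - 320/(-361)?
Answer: 1103891888/351975 ≈ 3136.3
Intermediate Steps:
t = 1154213/351975 (t = 2333*(1/975) - 320*(-1/361) = 2333/975 + 320/361 = 1154213/351975 ≈ 3.2792)
N = 3133
N + t = 3133 + 1154213/351975 = 1103891888/351975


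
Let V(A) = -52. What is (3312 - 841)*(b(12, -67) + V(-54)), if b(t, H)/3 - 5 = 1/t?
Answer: -363237/4 ≈ -90809.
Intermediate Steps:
b(t, H) = 15 + 3/t
(3312 - 841)*(b(12, -67) + V(-54)) = (3312 - 841)*((15 + 3/12) - 52) = 2471*((15 + 3*(1/12)) - 52) = 2471*((15 + ¼) - 52) = 2471*(61/4 - 52) = 2471*(-147/4) = -363237/4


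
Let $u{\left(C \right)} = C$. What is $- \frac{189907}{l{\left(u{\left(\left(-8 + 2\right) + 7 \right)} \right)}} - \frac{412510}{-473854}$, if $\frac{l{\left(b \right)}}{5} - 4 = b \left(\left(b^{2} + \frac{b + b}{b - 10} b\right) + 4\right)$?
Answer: $- \frac{5702329456}{1318115} \approx -4326.1$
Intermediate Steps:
$l{\left(b \right)} = 20 + 5 b \left(4 + b^{2} + \frac{2 b^{2}}{-10 + b}\right)$ ($l{\left(b \right)} = 20 + 5 b \left(\left(b^{2} + \frac{b + b}{b - 10} b\right) + 4\right) = 20 + 5 b \left(\left(b^{2} + \frac{2 b}{-10 + b} b\right) + 4\right) = 20 + 5 b \left(\left(b^{2} + \frac{2 b^{2}}{-10 + b}\right) + 4\right) = 20 + 5 b \left(4 + b^{2} + \frac{2 b^{2}}{-10 + b}\right)$)
$- \frac{189907}{l{\left(u{\left(\left(-8 + 2\right) + 7 \right)} \right)}} - \frac{412510}{-473854} = - \frac{189907}{5 \frac{1}{-10 + \left(\left(-8 + 2\right) + 7\right)} \left(-40 + \left(\left(-8 + 2\right) + 7\right)^{4} - 36 \left(\left(-8 + 2\right) + 7\right) - 8 \left(\left(-8 + 2\right) + 7\right)^{3} + 4 \left(\left(-8 + 2\right) + 7\right)^{2}\right)} - \frac{412510}{-473854} = - \frac{189907}{5 \frac{1}{-10 + \left(-6 + 7\right)} \left(-40 + \left(-6 + 7\right)^{4} - 36 \left(-6 + 7\right) - 8 \left(-6 + 7\right)^{3} + 4 \left(-6 + 7\right)^{2}\right)} - - \frac{2905}{3337} = - \frac{189907}{5 \frac{1}{-10 + 1} \left(-40 + 1^{4} - 36 - 8 \cdot 1^{3} + 4 \cdot 1^{2}\right)} + \frac{2905}{3337} = - \frac{189907}{5 \frac{1}{-9} \left(-40 + 1 - 36 - 8 + 4 \cdot 1\right)} + \frac{2905}{3337} = - \frac{189907}{5 \left(- \frac{1}{9}\right) \left(-40 + 1 - 36 - 8 + 4\right)} + \frac{2905}{3337} = - \frac{189907}{5 \left(- \frac{1}{9}\right) \left(-79\right)} + \frac{2905}{3337} = - \frac{189907}{\frac{395}{9}} + \frac{2905}{3337} = \left(-189907\right) \frac{9}{395} + \frac{2905}{3337} = - \frac{1709163}{395} + \frac{2905}{3337} = - \frac{5702329456}{1318115}$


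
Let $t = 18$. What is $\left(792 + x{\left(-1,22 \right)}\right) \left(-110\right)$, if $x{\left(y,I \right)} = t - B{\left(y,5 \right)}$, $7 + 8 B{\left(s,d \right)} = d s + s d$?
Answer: $- \frac{357335}{4} \approx -89334.0$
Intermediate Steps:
$B{\left(s,d \right)} = - \frac{7}{8} + \frac{d s}{4}$ ($B{\left(s,d \right)} = - \frac{7}{8} + \frac{d s + s d}{8} = - \frac{7}{8} + \frac{d s + d s}{8} = - \frac{7}{8} + \frac{2 d s}{8} = - \frac{7}{8} + \frac{d s}{4}$)
$x{\left(y,I \right)} = \frac{151}{8} - \frac{5 y}{4}$ ($x{\left(y,I \right)} = 18 - \left(- \frac{7}{8} + \frac{1}{4} \cdot 5 y\right) = 18 - \left(- \frac{7}{8} + \frac{5 y}{4}\right) = \frac{151}{8} - \frac{5 y}{4}$)
$\left(792 + x{\left(-1,22 \right)}\right) \left(-110\right) = \left(792 + \left(\frac{151}{8} - - \frac{5}{4}\right)\right) \left(-110\right) = \left(792 + \left(\frac{151}{8} + \frac{5}{4}\right)\right) \left(-110\right) = \left(792 + \frac{161}{8}\right) \left(-110\right) = \frac{6497}{8} \left(-110\right) = - \frac{357335}{4}$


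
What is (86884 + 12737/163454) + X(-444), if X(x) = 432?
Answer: 14272162201/163454 ≈ 87316.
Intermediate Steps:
(86884 + 12737/163454) + X(-444) = (86884 + 12737/163454) + 432 = 14201550073/163454 + 432 = 14272162201/163454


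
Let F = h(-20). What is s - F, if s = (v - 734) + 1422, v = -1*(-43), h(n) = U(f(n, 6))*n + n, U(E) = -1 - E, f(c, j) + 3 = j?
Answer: 671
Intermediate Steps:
f(c, j) = -3 + j
h(n) = -3*n (h(n) = (-1 - (-3 + 6))*n + n = (-1 - 1*3)*n + n = (-1 - 3)*n + n = -4*n + n = -3*n)
F = 60 (F = -3*(-20) = 60)
v = 43
s = 731 (s = (43 - 734) + 1422 = -691 + 1422 = 731)
s - F = 731 - 1*60 = 731 - 60 = 671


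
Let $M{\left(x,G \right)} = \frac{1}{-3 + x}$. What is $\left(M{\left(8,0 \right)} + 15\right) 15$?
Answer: $228$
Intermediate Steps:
$\left(M{\left(8,0 \right)} + 15\right) 15 = \left(\frac{1}{-3 + 8} + 15\right) 15 = \left(\frac{1}{5} + 15\right) 15 = \frac{76}{5} \cdot 15 = 228$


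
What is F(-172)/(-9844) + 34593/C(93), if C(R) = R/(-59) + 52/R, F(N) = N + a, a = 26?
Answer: -934253227889/27469682 ≈ -34010.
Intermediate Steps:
F(N) = 26 + N (F(N) = N + 26 = 26 + N)
C(R) = 52/R - R/59 (C(R) = R*(-1/59) + 52/R = -R/59 + 52/R = 52/R - R/59)
F(-172)/(-9844) + 34593/C(93) = (26 - 172)/(-9844) + 34593/(52/93 - 1/59*93) = -146*(-1/9844) + 34593/(52*(1/93) - 93/59) = 73/4922 + 34593/(52/93 - 93/59) = 73/4922 + 34593/(-5581/5487) = 73/4922 + 34593*(-5487/5581) = 73/4922 - 189811791/5581 = -934253227889/27469682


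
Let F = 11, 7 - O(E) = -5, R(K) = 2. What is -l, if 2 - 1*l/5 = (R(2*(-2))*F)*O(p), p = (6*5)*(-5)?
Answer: 1310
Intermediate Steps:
p = -150 (p = 30*(-5) = -150)
O(E) = 12 (O(E) = 7 - 1*(-5) = 7 + 5 = 12)
l = -1310 (l = 10 - 5*2*11*12 = 10 - 110*12 = 10 - 5*264 = 10 - 1320 = -1310)
-l = -1*(-1310) = 1310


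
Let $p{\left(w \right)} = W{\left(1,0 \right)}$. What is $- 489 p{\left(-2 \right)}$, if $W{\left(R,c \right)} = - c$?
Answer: $0$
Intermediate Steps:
$p{\left(w \right)} = 0$ ($p{\left(w \right)} = \left(-1\right) 0 = 0$)
$- 489 p{\left(-2 \right)} = \left(-489\right) 0 = 0$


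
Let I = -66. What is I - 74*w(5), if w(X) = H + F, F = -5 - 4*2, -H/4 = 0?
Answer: 896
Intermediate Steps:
H = 0 (H = -4*0 = 0)
F = -13 (F = -5 - 8 = -13)
w(X) = -13 (w(X) = 0 - 13 = -13)
I - 74*w(5) = -66 - 74*(-13) = -66 + 962 = 896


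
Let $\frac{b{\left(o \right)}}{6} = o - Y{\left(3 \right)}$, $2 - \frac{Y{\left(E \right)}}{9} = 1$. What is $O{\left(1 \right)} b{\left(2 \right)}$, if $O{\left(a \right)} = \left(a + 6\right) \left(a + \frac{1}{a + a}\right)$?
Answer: $-441$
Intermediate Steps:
$Y{\left(E \right)} = 9$ ($Y{\left(E \right)} = 18 - 9 = 9$)
$O{\left(a \right)} = \left(6 + a\right) \left(a + \frac{1}{2 a}\right)$
$b{\left(o \right)} = -54 + 6 o$ ($b{\left(o \right)} = 6 \left(o - 9\right) = 6 \left(-9 + o\right) = -54 + 6 o$)
$O{\left(1 \right)} b{\left(2 \right)} = \left(\frac{1}{2} + 1^{2} + \frac{3}{1} + 6 \cdot 1\right) \left(-54 + 6 \cdot 2\right) = \left(\frac{1}{2} + 1 + 3 \cdot 1 + 6\right) \left(-54 + 12\right) = \left(\frac{1}{2} + 1 + 3 + 6\right) \left(-42\right) = \frac{21}{2} \left(-42\right) = -441$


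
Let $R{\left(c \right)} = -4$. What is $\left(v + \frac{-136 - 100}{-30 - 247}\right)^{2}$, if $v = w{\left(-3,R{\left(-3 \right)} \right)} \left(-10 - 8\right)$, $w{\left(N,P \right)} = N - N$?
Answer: $\frac{55696}{76729} \approx 0.72588$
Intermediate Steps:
$w{\left(N,P \right)} = 0$
$v = 0$ ($v = 0 \left(-10 - 8\right) = 0 \left(-18\right) = 0$)
$\left(v + \frac{-136 - 100}{-30 - 247}\right)^{2} = \left(0 + \frac{-136 - 100}{-30 - 247}\right)^{2} = \left(0 - \frac{236}{-277}\right)^{2} = \left(0 - - \frac{236}{277}\right)^{2} = \left(0 + \frac{236}{277}\right)^{2} = \left(\frac{236}{277}\right)^{2} = \frac{55696}{76729}$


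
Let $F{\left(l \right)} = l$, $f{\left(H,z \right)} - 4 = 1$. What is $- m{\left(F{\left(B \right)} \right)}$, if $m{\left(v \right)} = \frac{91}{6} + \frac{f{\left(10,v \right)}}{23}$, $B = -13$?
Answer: $- \frac{2123}{138} \approx -15.384$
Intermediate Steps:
$f{\left(H,z \right)} = 5$ ($f{\left(H,z \right)} = 4 + 1 = 5$)
$m{\left(v \right)} = \frac{2123}{138}$ ($m{\left(v \right)} = \frac{91}{6} + \frac{5}{23} = \frac{2123}{138}$)
$- m{\left(F{\left(B \right)} \right)} = \left(-1\right) \frac{2123}{138} = - \frac{2123}{138}$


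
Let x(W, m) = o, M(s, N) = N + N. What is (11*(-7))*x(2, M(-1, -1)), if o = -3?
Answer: 231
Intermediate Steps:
M(s, N) = 2*N
x(W, m) = -3
(11*(-7))*x(2, M(-1, -1)) = (11*(-7))*(-3) = -77*(-3) = 231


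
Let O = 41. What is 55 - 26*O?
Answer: -1011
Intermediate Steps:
55 - 26*O = 55 - 26*41 = 55 - 1066 = -1011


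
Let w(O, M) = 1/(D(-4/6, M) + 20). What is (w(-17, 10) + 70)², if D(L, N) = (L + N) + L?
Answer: 36276529/7396 ≈ 4904.9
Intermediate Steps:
D(L, N) = N + 2*L
w(O, M) = 1/(56/3 + M) (w(O, M) = 1/((M + 2*(-4/6)) + 20) = 1/((M + 2*(-4*⅙)) + 20) = 1/((M + 2*(-⅔)) + 20) = 1/((M - 4/3) + 20) = 1/((-4/3 + M) + 20) = 1/(56/3 + M))
(w(-17, 10) + 70)² = (3/(56 + 3*10) + 70)² = (3/(56 + 30) + 70)² = (3/86 + 70)² = (6023/86)² = 36276529/7396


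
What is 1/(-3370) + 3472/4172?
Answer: 417731/502130 ≈ 0.83192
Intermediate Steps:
1/(-3370) + 3472/4172 = -1/3370 + 3472*(1/4172) = -1/3370 + 124/149 = 417731/502130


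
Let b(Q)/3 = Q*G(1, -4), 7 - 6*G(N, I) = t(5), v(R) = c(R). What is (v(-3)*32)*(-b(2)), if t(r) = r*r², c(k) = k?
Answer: -11328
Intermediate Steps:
t(r) = r³
v(R) = R
G(N, I) = -59/3 (G(N, I) = 7/6 - ⅙*5³ = 7/6 - ⅙*125 = 7/6 - 125/6 = -59/3)
b(Q) = -59*Q (b(Q) = 3*(Q*(-59/3)) = 3*(-59*Q/3) = -59*Q)
(v(-3)*32)*(-b(2)) = (-3*32)*(-(-59)*2) = -(-96)*(-118) = -96*118 = -11328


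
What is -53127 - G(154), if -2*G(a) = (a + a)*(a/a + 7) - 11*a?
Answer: -52742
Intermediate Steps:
G(a) = -5*a/2 (G(a) = -((a + a)*(a/a + 7) - 11*a)/2 = -((2*a)*(1 + 7) - 11*a)/2 = -((2*a)*8 - 11*a)/2 = -(16*a - 11*a)/2 = -5*a/2)
-53127 - G(154) = -53127 - (-5)*154/2 = -53127 - 1*(-385) = -53127 + 385 = -52742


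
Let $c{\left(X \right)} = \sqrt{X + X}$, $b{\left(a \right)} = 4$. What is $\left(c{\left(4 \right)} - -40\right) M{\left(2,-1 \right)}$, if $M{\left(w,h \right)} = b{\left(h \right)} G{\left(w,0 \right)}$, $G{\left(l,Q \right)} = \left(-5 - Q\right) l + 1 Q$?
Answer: $-1600 - 80 \sqrt{2} \approx -1713.1$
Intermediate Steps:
$G{\left(l,Q \right)} = Q + l \left(-5 - Q\right)$ ($G{\left(l,Q \right)} = l \left(-5 - Q\right) + Q = Q + l \left(-5 - Q\right)$)
$M{\left(w,h \right)} = - 20 w$ ($M{\left(w,h \right)} = 4 \left(0 - 5 w - 0 w\right) = 4 \left(0 - 5 w + 0\right) = 4 \left(- 5 w\right) = - 20 w$)
$c{\left(X \right)} = \sqrt{2} \sqrt{X}$ ($c{\left(X \right)} = \sqrt{2 X} = \sqrt{2} \sqrt{X}$)
$\left(c{\left(4 \right)} - -40\right) M{\left(2,-1 \right)} = \left(\sqrt{2} \sqrt{4} - -40\right) \left(\left(-20\right) 2\right) = \left(\sqrt{2} \cdot 2 + 40\right) \left(-40\right) = \left(2 \sqrt{2} + 40\right) \left(-40\right) = \left(40 + 2 \sqrt{2}\right) \left(-40\right) = -1600 - 80 \sqrt{2}$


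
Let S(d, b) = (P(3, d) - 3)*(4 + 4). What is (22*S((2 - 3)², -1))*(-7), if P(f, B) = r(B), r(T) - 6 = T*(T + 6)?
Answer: -12320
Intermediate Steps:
r(T) = 6 + T*(6 + T) (r(T) = 6 + T*(T + 6) = 6 + T*(6 + T))
P(f, B) = 6 + B² + 6*B
S(d, b) = 24 + 8*d² + 48*d (S(d, b) = ((6 + d² + 6*d) - 3)*(4 + 4) = (3 + d² + 6*d)*8 = 24 + 8*d² + 48*d)
(22*S((2 - 3)², -1))*(-7) = (22*(24 + 8*((2 - 3)²)² + 48*(2 - 3)²))*(-7) = (22*(24 + 8*((-1)²)² + 48*(-1)²))*(-7) = (22*(24 + 8*1² + 48*1))*(-7) = (22*(24 + 8*1 + 48))*(-7) = (22*(24 + 8 + 48))*(-7) = (22*80)*(-7) = 1760*(-7) = -12320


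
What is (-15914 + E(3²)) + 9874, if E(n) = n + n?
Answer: -6022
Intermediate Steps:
E(n) = 2*n
(-15914 + E(3²)) + 9874 = (-15914 + 2*3²) + 9874 = (-15914 + 2*9) + 9874 = (-15914 + 18) + 9874 = -15896 + 9874 = -6022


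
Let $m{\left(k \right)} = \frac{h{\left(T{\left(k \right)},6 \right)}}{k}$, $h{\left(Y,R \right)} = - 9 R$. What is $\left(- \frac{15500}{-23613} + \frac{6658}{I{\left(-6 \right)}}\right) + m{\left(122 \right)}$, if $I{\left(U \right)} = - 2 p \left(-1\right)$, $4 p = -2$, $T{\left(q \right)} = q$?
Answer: $- \frac{9589828645}{1440393} \approx -6657.8$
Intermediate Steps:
$p = - \frac{1}{2}$ ($p = \frac{1}{4} \left(-2\right) = - \frac{1}{2} \approx -0.5$)
$I{\left(U \right)} = -1$ ($I{\left(U \right)} = \left(-2\right) \left(- \frac{1}{2}\right) \left(-1\right) = 1 \left(-1\right) = -1$)
$m{\left(k \right)} = - \frac{54}{k}$ ($m{\left(k \right)} = \frac{\left(-9\right) 6}{k} = - \frac{54}{k}$)
$\left(- \frac{15500}{-23613} + \frac{6658}{I{\left(-6 \right)}}\right) + m{\left(122 \right)} = \left(- \frac{15500}{-23613} + \frac{6658}{-1}\right) - \frac{54}{122} = \left(\left(-15500\right) \left(- \frac{1}{23613}\right) + 6658 \left(-1\right)\right) - \frac{27}{61} = \left(\frac{15500}{23613} - 6658\right) - \frac{27}{61} = - \frac{157199854}{23613} - \frac{27}{61} = - \frac{9589828645}{1440393}$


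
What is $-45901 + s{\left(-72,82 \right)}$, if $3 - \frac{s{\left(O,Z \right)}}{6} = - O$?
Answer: $-46315$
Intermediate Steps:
$s{\left(O,Z \right)} = 18 + 6 O$ ($s{\left(O,Z \right)} = 18 - 6 \left(- O\right) = 18 + 6 O$)
$-45901 + s{\left(-72,82 \right)} = -45901 + \left(18 + 6 \left(-72\right)\right) = -45901 + \left(18 - 432\right) = -45901 - 414 = -46315$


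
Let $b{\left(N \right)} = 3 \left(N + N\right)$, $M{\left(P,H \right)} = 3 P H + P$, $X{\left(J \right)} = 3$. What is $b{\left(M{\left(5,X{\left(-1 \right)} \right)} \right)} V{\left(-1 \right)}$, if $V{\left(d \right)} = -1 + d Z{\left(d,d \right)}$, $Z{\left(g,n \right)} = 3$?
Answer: $-1200$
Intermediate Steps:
$V{\left(d \right)} = -1 + 3 d$ ($V{\left(d \right)} = -1 + d 3 = -1 + 3 d$)
$M{\left(P,H \right)} = P + 3 H P$ ($M{\left(P,H \right)} = 3 H P + P = P + 3 H P$)
$b{\left(N \right)} = 6 N$ ($b{\left(N \right)} = 3 \cdot 2 N = 6 N$)
$b{\left(M{\left(5,X{\left(-1 \right)} \right)} \right)} V{\left(-1 \right)} = 6 \cdot 5 \left(1 + 3 \cdot 3\right) \left(-1 + 3 \left(-1\right)\right) = 6 \cdot 5 \left(1 + 9\right) \left(-1 - 3\right) = 6 \cdot 5 \cdot 10 \left(-4\right) = 6 \cdot 50 \left(-4\right) = 300 \left(-4\right) = -1200$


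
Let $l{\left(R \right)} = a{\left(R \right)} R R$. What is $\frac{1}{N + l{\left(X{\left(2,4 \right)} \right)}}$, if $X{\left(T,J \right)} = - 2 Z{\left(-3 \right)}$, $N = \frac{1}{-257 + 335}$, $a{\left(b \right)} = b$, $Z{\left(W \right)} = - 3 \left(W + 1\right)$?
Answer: $- \frac{78}{134783} \approx -0.00057871$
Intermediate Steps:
$Z{\left(W \right)} = -3 - 3 W$ ($Z{\left(W \right)} = - 3 \left(1 + W\right) = -3 - 3 W$)
$N = \frac{1}{78} \approx 0.012821$
$X{\left(T,J \right)} = -12$ ($X{\left(T,J \right)} = - 2 \left(-3 - -9\right) = - 2 \left(-3 + 9\right) = \left(-2\right) 6 = -12$)
$l{\left(R \right)} = R^{3}$ ($l{\left(R \right)} = R R R = R R^{2} = R^{3}$)
$\frac{1}{N + l{\left(X{\left(2,4 \right)} \right)}} = \frac{1}{\frac{1}{78} + \left(-12\right)^{3}} = \frac{1}{\frac{1}{78} - 1728} = \frac{1}{- \frac{134783}{78}} = - \frac{78}{134783}$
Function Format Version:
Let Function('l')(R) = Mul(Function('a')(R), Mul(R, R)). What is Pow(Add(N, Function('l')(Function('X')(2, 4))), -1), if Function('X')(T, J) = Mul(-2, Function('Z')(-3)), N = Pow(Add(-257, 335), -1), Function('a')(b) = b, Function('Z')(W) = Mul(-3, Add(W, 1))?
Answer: Rational(-78, 134783) ≈ -0.00057871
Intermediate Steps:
Function('Z')(W) = Add(-3, Mul(-3, W)) (Function('Z')(W) = Mul(-3, Add(1, W)) = Add(-3, Mul(-3, W)))
N = Rational(1, 78) (N = Pow(78, -1) = Rational(1, 78) ≈ 0.012821)
Function('X')(T, J) = -12 (Function('X')(T, J) = Mul(-2, Add(-3, Mul(-3, -3))) = Mul(-2, Add(-3, 9)) = Mul(-2, 6) = -12)
Function('l')(R) = Pow(R, 3) (Function('l')(R) = Mul(R, Mul(R, R)) = Mul(R, Pow(R, 2)) = Pow(R, 3))
Pow(Add(N, Function('l')(Function('X')(2, 4))), -1) = Pow(Add(Rational(1, 78), Pow(-12, 3)), -1) = Pow(Add(Rational(1, 78), -1728), -1) = Pow(Rational(-134783, 78), -1) = Rational(-78, 134783)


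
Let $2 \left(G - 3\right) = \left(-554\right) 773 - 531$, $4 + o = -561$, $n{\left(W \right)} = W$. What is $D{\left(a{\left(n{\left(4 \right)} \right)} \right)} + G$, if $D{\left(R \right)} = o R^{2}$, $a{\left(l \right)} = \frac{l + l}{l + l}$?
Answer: $- \frac{429897}{2} \approx -2.1495 \cdot 10^{5}$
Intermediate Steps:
$o = -565$ ($o = -4 - 561 = -565$)
$a{\left(l \right)} = 1$ ($a{\left(l \right)} = \frac{2 l}{2 l} = 2 l \frac{1}{2 l} = 1$)
$D{\left(R \right)} = - 565 R^{2}$
$G = - \frac{428767}{2}$ ($G = 3 + \frac{\left(-554\right) 773 - 531}{2} = 3 + \frac{-428242 - 531}{2} = 3 + \frac{1}{2} \left(-428773\right) = 3 - \frac{428773}{2} = - \frac{428767}{2} \approx -2.1438 \cdot 10^{5}$)
$D{\left(a{\left(n{\left(4 \right)} \right)} \right)} + G = - 565 \cdot 1^{2} - \frac{428767}{2} = \left(-565\right) 1 - \frac{428767}{2} = -565 - \frac{428767}{2} = - \frac{429897}{2}$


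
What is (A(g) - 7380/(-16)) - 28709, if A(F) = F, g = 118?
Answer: -112519/4 ≈ -28130.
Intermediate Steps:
(A(g) - 7380/(-16)) - 28709 = (118 - 7380/(-16)) - 28709 = (118 - 7380*(-1)/16) - 28709 = (118 - 1476*(-5/16)) - 28709 = (118 + 1845/4) - 28709 = 2317/4 - 28709 = -112519/4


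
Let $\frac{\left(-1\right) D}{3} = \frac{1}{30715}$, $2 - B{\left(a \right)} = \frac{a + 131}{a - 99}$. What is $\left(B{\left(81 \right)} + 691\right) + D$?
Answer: $\frac{194825218}{276435} \approx 704.78$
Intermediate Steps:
$B{\left(a \right)} = 2 - \frac{131 + a}{-99 + a}$ ($B{\left(a \right)} = 2 - \frac{a + 131}{a - 99} = 2 - \frac{131 + a}{-99 + a}$)
$D = - \frac{3}{30715} \approx -9.7672 \cdot 10^{-5}$
$\left(B{\left(81 \right)} + 691\right) + D = \left(\frac{-329 + 81}{-99 + 81} + 691\right) - \frac{3}{30715} = \left(\frac{1}{-18} \left(-248\right) + 691\right) - \frac{3}{30715} = \left(\left(- \frac{1}{18}\right) \left(-248\right) + 691\right) - \frac{3}{30715} = \left(\frac{124}{9} + 691\right) - \frac{3}{30715} = \frac{6343}{9} - \frac{3}{30715} = \frac{194825218}{276435}$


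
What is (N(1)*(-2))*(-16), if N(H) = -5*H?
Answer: -160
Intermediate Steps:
(N(1)*(-2))*(-16) = (-5*1*(-2))*(-16) = -5*(-2)*(-16) = 10*(-16) = -160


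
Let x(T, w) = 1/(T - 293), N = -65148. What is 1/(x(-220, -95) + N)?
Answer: -513/33420925 ≈ -1.5350e-5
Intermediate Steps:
x(T, w) = 1/(-293 + T)
1/(x(-220, -95) + N) = 1/(1/(-293 - 220) - 65148) = 1/(1/(-513) - 65148) = 1/(-1/513 - 65148) = 1/(-33420925/513) = -513/33420925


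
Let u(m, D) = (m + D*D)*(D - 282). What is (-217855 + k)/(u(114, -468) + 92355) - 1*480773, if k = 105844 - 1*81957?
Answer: -26324107757039/54753715 ≈ -4.8077e+5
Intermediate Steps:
u(m, D) = (-282 + D)*(m + D²) (u(m, D) = (m + D²)*(-282 + D) = (-282 + D)*(m + D²))
k = 23887 (k = 105844 - 81957 = 23887)
(-217855 + k)/(u(114, -468) + 92355) - 1*480773 = (-217855 + 23887)/(((-468)³ - 282*114 - 282*(-468)² - 468*114) + 92355) - 1*480773 = -193968/((-102503232 - 32148 - 282*219024 - 53352) + 92355) - 480773 = -193968/((-102503232 - 32148 - 61764768 - 53352) + 92355) - 480773 = -193968/(-164353500 + 92355) - 480773 = -193968/(-164261145) - 480773 = -193968*(-1/164261145) - 480773 = 64656/54753715 - 480773 = -26324107757039/54753715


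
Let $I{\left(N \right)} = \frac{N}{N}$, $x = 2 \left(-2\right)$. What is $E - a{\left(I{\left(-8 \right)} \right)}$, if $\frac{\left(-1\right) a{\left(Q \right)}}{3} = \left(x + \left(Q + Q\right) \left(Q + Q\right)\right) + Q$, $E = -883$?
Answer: $-880$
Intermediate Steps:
$x = -4$
$I{\left(N \right)} = 1$
$a{\left(Q \right)} = 12 - 12 Q^{2} - 3 Q$ ($a{\left(Q \right)} = - 3 \left(\left(-4 + \left(Q + Q\right) \left(Q + Q\right)\right) + Q\right) = - 3 \left(\left(-4 + 2 Q 2 Q\right) + Q\right) = - 3 \left(\left(-4 + 4 Q^{2}\right) + Q\right) = - 3 \left(-4 + Q + 4 Q^{2}\right) = 12 - 12 Q^{2} - 3 Q$)
$E - a{\left(I{\left(-8 \right)} \right)} = -883 - \left(12 - 12 \cdot 1^{2} - 3\right) = -883 - \left(12 - 12 - 3\right) = -883 - -3 = -883 + 3 = -880$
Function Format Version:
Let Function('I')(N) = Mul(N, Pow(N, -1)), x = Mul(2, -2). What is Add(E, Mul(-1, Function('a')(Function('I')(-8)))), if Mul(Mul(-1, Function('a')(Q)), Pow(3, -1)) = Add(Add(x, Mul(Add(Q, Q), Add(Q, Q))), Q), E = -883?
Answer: -880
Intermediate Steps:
x = -4
Function('I')(N) = 1
Function('a')(Q) = Add(12, Mul(-12, Pow(Q, 2)), Mul(-3, Q)) (Function('a')(Q) = Mul(-3, Add(Add(-4, Mul(Add(Q, Q), Add(Q, Q))), Q)) = Mul(-3, Add(Add(-4, Mul(Mul(2, Q), Mul(2, Q))), Q)) = Mul(-3, Add(Add(-4, Mul(4, Pow(Q, 2))), Q)) = Mul(-3, Add(-4, Q, Mul(4, Pow(Q, 2)))) = Add(12, Mul(-12, Pow(Q, 2)), Mul(-3, Q)))
Add(E, Mul(-1, Function('a')(Function('I')(-8)))) = Add(-883, Mul(-1, Add(12, Mul(-12, Pow(1, 2)), Mul(-3, 1)))) = Add(-883, Mul(-1, Add(12, Mul(-12, 1), -3))) = Add(-883, Mul(-1, Add(12, -12, -3))) = Add(-883, Mul(-1, -3)) = Add(-883, 3) = -880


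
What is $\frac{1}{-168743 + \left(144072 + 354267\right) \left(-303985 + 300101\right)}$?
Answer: $- \frac{1}{1935717419} \approx -5.166 \cdot 10^{-10}$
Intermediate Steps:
$\frac{1}{-168743 + \left(144072 + 354267\right) \left(-303985 + 300101\right)} = \frac{1}{-168743 + 498339 \left(-3884\right)} = \frac{1}{-168743 - 1935548676} = \frac{1}{-1935717419} = - \frac{1}{1935717419}$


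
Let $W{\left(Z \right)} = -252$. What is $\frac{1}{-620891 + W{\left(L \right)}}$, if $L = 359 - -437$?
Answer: $- \frac{1}{621143} \approx -1.6099 \cdot 10^{-6}$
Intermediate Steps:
$L = 796$ ($L = 359 + 437 = 796$)
$\frac{1}{-620891 + W{\left(L \right)}} = \frac{1}{-620891 - 252} = \frac{1}{-621143} = - \frac{1}{621143}$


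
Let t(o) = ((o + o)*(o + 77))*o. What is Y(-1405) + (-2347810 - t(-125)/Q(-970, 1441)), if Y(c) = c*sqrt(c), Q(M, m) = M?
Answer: -227887570/97 - 1405*I*sqrt(1405) ≈ -2.3494e+6 - 52664.0*I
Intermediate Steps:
t(o) = 2*o**2*(77 + o) (t(o) = ((2*o)*(77 + o))*o = (2*o*(77 + o))*o = 2*o**2*(77 + o))
Y(c) = c**(3/2)
Y(-1405) + (-2347810 - t(-125)/Q(-970, 1441)) = (-1405)**(3/2) + (-2347810 - 2*(-125)**2*(77 - 125)/(-970)) = -1405*I*sqrt(1405) + (-2347810 - 2*15625*(-48)*(-1)/970) = -1405*I*sqrt(1405) + (-2347810 - (-1500000)*(-1)/970) = -1405*I*sqrt(1405) + (-2347810 - 1*150000/97) = -1405*I*sqrt(1405) + (-2347810 - 150000/97) = -1405*I*sqrt(1405) - 227887570/97 = -227887570/97 - 1405*I*sqrt(1405)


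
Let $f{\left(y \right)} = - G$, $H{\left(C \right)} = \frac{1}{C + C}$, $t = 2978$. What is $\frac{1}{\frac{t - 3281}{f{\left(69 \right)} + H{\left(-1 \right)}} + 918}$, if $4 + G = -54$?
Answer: $\frac{115}{104964} \approx 0.0010956$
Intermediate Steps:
$G = -58$ ($G = -4 - 54 = -58$)
$H{\left(C \right)} = \frac{1}{2 C}$
$f{\left(y \right)} = 58$ ($f{\left(y \right)} = \left(-1\right) \left(-58\right) = 58$)
$\frac{1}{\frac{t - 3281}{f{\left(69 \right)} + H{\left(-1 \right)}} + 918} = \frac{1}{\frac{2978 - 3281}{58 + \frac{1}{2 \left(-1\right)}} + 918} = \frac{1}{- \frac{303}{58 + \frac{1}{2} \left(-1\right)} + 918} = \frac{1}{- \frac{303}{58 - \frac{1}{2}} + 918} = \frac{1}{- \frac{303}{\frac{115}{2}} + 918} = \frac{1}{\left(-303\right) \frac{2}{115} + 918} = \frac{1}{- \frac{606}{115} + 918} = \frac{1}{\frac{104964}{115}} = \frac{115}{104964}$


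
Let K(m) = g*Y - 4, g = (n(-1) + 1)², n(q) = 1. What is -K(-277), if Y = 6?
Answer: -20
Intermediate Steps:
g = 4 (g = (1 + 1)² = 2² = 4)
K(m) = 20 (K(m) = 4*6 - 4 = 24 - 4 = 20)
-K(-277) = -1*20 = -20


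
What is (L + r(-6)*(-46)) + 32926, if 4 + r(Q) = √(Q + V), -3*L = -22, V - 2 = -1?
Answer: 99352/3 - 46*I*√5 ≈ 33117.0 - 102.86*I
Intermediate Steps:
V = 1 (V = 2 - 1 = 1)
L = 22/3 (L = -⅓*(-22) = 22/3 ≈ 7.3333)
r(Q) = -4 + √(1 + Q) (r(Q) = -4 + √(Q + 1) = -4 + √(1 + Q))
(L + r(-6)*(-46)) + 32926 = (22/3 + (-4 + √(1 - 6))*(-46)) + 32926 = (22/3 + (-4 + √(-5))*(-46)) + 32926 = (22/3 + (-4 + I*√5)*(-46)) + 32926 = (22/3 + (184 - 46*I*√5)) + 32926 = (574/3 - 46*I*√5) + 32926 = 99352/3 - 46*I*√5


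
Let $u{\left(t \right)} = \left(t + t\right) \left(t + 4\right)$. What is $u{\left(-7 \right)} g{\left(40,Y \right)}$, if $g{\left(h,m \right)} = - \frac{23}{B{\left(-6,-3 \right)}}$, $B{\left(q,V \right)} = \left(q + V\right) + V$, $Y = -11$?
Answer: $\frac{161}{2} \approx 80.5$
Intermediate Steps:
$u{\left(t \right)} = 2 t \left(4 + t\right)$
$B{\left(q,V \right)} = q + 2 V$ ($B{\left(q,V \right)} = \left(V + q\right) + V = q + 2 V$)
$g{\left(h,m \right)} = \frac{23}{12}$ ($g{\left(h,m \right)} = - \frac{23}{-6 + 2 \left(-3\right)} = - \frac{23}{-6 - 6} = - \frac{23}{-12} = \left(-23\right) \left(- \frac{1}{12}\right) = \frac{23}{12}$)
$u{\left(-7 \right)} g{\left(40,Y \right)} = 2 \left(-7\right) \left(4 - 7\right) \frac{23}{12} = 2 \left(-7\right) \left(-3\right) \frac{23}{12} = 42 \cdot \frac{23}{12} = \frac{161}{2}$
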